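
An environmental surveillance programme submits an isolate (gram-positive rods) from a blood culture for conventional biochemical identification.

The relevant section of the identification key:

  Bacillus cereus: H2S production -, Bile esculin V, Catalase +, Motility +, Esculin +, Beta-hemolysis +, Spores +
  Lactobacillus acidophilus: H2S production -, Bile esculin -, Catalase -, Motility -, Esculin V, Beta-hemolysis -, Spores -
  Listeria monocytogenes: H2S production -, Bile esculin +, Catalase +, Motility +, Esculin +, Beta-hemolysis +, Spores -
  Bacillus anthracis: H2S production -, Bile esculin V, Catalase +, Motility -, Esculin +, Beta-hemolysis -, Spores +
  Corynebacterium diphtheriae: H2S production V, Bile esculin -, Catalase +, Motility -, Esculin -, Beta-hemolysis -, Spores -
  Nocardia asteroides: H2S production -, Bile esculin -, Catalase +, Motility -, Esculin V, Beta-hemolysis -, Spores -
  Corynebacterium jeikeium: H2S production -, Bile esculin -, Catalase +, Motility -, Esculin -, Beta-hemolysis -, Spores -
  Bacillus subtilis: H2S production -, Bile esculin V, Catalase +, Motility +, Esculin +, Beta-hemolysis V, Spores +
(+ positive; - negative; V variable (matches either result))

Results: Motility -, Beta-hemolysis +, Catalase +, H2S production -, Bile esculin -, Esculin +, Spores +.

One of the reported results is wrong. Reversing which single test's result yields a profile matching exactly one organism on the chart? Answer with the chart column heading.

Beta-hemolysis

As reported, no row in the chart matches all 7 reactions.
Reversing H2S production → still no organism matches.
Reversing Spores → still no organism matches.
Reversing Catalase → still no organism matches.
Reversing Bile esculin → still no organism matches.
Reversing Esculin → still no organism matches.
Reversing Beta-hemolysis (to -) → unique match: Bacillus anthracis.
Reversing Motility → 2 organisms match (not unique).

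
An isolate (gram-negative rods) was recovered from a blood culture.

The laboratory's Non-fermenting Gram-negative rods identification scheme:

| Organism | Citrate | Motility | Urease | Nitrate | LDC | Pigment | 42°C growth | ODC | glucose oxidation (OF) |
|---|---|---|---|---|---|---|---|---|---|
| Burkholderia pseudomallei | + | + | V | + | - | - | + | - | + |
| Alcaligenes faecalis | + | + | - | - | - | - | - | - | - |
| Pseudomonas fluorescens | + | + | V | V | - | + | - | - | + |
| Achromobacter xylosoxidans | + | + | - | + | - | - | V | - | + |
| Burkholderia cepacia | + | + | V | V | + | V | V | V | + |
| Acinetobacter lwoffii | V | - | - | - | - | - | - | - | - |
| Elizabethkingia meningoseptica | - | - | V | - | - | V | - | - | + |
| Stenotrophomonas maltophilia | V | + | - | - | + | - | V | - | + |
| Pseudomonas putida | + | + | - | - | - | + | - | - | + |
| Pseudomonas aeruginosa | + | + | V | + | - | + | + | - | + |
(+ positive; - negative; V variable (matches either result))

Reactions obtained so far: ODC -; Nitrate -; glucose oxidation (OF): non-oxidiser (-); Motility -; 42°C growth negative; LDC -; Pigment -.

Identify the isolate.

Acinetobacter lwoffii

glucose oxidation (OF) -: excludes 8 organisms — 2 left.
LDC -: all 2 remaining candidates are consistent.
Motility -: excludes Alcaligenes faecalis — 1 left.
42°C growth -: the one remaining candidate is consistent.
Pigment -: the one remaining candidate is consistent.
ODC -: the one remaining candidate is consistent.
Nitrate -: the one remaining candidate is consistent.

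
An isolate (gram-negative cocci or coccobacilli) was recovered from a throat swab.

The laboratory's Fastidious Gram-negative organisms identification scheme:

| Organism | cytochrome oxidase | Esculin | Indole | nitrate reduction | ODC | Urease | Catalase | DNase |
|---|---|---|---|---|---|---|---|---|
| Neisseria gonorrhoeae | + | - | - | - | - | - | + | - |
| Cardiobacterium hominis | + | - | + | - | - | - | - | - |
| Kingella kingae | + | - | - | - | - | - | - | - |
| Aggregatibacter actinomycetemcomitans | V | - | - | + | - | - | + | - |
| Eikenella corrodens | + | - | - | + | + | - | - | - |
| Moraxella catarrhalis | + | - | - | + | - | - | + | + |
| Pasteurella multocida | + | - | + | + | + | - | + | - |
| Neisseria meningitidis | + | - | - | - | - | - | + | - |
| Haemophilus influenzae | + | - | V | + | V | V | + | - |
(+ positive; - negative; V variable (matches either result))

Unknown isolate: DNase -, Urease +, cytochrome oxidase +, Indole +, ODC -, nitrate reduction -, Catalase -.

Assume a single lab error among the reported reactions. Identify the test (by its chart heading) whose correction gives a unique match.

Urease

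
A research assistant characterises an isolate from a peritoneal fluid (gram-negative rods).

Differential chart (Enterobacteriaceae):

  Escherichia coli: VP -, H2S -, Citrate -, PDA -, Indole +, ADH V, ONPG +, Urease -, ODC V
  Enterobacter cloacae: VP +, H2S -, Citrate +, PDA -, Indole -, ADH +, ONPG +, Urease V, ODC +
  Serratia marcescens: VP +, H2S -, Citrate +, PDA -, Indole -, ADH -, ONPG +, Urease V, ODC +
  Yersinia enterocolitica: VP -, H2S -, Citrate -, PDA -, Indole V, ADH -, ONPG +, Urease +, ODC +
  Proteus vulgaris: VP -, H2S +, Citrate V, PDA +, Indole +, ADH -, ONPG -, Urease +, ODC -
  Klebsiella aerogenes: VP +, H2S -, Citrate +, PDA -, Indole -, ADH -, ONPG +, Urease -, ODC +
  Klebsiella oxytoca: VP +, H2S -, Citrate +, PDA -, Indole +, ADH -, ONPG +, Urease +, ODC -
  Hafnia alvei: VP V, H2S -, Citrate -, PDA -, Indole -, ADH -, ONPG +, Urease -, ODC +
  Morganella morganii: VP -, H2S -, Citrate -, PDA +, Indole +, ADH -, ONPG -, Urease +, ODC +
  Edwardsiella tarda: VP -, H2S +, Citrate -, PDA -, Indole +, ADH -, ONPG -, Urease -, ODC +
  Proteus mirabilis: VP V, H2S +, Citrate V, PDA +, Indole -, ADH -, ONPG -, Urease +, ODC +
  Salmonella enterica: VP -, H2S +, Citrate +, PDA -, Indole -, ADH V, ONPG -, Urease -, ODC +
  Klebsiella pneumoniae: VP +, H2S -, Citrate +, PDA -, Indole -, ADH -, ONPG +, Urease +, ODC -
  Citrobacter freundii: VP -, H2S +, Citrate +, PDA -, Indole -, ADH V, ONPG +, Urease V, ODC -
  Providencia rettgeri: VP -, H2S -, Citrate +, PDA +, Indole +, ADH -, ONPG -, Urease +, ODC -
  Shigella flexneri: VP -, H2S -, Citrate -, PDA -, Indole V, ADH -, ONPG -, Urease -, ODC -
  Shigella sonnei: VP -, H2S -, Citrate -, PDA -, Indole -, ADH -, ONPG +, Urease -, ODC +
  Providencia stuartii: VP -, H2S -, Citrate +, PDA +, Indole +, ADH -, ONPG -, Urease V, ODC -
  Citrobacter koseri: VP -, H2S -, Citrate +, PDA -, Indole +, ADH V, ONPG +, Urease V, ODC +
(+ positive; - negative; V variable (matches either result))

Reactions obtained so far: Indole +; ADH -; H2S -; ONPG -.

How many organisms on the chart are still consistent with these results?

4

ONPG -: excludes 11 organisms — 8 left.
ADH -: all 8 remaining candidates are consistent.
Indole +: excludes Proteus mirabilis, Salmonella enterica — 6 left.
H2S -: excludes Proteus vulgaris, Edwardsiella tarda — 4 left.
Still consistent: Morganella morganii, Providencia rettgeri, Providencia stuartii, Shigella flexneri.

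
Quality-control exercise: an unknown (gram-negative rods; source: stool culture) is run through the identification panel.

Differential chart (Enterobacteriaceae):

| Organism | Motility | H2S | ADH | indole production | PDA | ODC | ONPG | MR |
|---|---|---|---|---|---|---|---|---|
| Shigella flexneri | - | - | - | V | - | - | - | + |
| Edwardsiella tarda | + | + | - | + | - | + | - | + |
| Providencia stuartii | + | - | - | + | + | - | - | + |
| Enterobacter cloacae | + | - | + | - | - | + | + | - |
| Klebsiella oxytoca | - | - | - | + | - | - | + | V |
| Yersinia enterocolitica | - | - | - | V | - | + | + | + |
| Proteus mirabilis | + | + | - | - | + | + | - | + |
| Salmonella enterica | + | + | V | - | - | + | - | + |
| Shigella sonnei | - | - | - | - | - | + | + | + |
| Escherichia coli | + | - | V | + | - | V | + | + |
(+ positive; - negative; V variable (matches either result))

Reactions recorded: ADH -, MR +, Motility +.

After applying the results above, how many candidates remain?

Motility +: excludes Shigella flexneri, Klebsiella oxytoca, Yersinia enterocolitica, Shigella sonnei — 6 left.
MR +: excludes Enterobacter cloacae — 5 left.
ADH -: all 5 remaining candidates are consistent.
Still consistent: Edwardsiella tarda, Escherichia coli, Proteus mirabilis, Providencia stuartii, Salmonella enterica.

5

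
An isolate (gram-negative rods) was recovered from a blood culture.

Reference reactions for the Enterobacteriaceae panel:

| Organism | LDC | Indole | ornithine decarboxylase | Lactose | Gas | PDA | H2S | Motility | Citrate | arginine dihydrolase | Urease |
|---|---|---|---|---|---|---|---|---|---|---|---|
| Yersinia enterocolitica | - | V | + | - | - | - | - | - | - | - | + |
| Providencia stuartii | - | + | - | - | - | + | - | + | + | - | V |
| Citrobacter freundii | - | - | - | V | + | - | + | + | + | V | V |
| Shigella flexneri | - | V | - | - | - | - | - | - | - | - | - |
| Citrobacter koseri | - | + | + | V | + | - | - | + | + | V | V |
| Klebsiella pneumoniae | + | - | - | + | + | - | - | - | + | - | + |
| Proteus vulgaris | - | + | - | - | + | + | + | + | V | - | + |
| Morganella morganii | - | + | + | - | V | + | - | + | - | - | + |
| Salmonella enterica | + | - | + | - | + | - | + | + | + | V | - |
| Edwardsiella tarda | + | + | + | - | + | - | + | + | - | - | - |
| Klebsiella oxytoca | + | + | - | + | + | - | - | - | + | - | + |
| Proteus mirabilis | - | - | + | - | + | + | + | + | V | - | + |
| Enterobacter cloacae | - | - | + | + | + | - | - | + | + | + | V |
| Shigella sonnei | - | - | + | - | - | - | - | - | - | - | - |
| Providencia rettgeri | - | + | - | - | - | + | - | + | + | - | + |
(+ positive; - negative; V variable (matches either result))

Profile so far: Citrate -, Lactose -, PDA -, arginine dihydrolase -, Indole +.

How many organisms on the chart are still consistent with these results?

Indole +: excludes 6 organisms — 9 left.
Citrate -: excludes Providencia stuartii, Citrobacter koseri, Klebsiella oxytoca, Providencia rettgeri — 5 left.
Lactose -: all 5 remaining candidates are consistent.
arginine dihydrolase -: all 5 remaining candidates are consistent.
PDA -: excludes Proteus vulgaris, Morganella morganii — 3 left.
Still consistent: Edwardsiella tarda, Shigella flexneri, Yersinia enterocolitica.

3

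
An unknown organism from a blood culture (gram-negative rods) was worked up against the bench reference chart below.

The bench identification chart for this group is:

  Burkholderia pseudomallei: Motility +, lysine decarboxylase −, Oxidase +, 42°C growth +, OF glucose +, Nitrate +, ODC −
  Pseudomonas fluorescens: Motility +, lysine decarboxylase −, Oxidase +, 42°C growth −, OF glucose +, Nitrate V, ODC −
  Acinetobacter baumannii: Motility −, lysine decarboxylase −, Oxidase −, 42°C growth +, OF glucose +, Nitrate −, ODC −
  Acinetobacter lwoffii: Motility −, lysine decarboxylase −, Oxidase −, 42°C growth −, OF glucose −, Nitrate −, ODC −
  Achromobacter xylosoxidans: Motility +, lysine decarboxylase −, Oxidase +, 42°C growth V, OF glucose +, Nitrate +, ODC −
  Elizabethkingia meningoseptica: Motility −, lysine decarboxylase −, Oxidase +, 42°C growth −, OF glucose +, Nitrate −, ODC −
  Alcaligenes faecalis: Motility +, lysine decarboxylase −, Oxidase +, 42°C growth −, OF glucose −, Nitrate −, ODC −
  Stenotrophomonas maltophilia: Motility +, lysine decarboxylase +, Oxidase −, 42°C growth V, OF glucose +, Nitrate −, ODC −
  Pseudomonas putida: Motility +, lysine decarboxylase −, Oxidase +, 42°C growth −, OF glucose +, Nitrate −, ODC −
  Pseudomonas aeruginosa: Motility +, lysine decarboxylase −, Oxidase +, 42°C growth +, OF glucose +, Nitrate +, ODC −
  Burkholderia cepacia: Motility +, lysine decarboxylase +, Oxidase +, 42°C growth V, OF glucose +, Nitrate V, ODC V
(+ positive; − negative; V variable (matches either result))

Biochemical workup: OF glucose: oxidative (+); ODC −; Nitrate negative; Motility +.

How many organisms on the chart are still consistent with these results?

Motility +: excludes Acinetobacter baumannii, Acinetobacter lwoffii, Elizabethkingia meningoseptica — 8 left.
Nitrate −: excludes Burkholderia pseudomallei, Achromobacter xylosoxidans, Pseudomonas aeruginosa — 5 left.
OF glucose +: excludes Alcaligenes faecalis — 4 left.
ODC −: all 4 remaining candidates are consistent.
Still consistent: Burkholderia cepacia, Pseudomonas fluorescens, Pseudomonas putida, Stenotrophomonas maltophilia.

4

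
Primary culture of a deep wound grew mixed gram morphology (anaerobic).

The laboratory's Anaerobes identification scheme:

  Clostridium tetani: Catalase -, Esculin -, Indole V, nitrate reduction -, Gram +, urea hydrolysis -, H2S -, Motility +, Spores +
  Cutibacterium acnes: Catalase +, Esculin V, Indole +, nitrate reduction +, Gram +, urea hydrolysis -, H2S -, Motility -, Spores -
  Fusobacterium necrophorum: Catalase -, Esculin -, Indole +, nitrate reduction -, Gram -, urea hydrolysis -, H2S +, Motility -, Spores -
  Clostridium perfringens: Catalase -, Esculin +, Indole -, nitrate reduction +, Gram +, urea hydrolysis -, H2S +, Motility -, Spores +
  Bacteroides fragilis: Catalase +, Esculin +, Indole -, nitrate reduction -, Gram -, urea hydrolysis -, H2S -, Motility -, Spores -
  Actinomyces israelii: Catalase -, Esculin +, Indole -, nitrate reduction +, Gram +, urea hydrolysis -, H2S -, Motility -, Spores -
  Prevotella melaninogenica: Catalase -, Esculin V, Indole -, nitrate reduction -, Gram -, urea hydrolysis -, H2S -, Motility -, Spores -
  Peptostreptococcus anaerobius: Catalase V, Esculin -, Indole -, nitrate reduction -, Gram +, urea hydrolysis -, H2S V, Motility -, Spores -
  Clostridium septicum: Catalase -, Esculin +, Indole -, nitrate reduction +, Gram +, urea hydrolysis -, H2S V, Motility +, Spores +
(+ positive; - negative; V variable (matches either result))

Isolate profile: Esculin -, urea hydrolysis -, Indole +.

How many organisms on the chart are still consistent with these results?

Indole +: excludes 6 organisms — 3 left.
urea hydrolysis -: all 3 remaining candidates are consistent.
Esculin -: all 3 remaining candidates are consistent.
Still consistent: Clostridium tetani, Cutibacterium acnes, Fusobacterium necrophorum.

3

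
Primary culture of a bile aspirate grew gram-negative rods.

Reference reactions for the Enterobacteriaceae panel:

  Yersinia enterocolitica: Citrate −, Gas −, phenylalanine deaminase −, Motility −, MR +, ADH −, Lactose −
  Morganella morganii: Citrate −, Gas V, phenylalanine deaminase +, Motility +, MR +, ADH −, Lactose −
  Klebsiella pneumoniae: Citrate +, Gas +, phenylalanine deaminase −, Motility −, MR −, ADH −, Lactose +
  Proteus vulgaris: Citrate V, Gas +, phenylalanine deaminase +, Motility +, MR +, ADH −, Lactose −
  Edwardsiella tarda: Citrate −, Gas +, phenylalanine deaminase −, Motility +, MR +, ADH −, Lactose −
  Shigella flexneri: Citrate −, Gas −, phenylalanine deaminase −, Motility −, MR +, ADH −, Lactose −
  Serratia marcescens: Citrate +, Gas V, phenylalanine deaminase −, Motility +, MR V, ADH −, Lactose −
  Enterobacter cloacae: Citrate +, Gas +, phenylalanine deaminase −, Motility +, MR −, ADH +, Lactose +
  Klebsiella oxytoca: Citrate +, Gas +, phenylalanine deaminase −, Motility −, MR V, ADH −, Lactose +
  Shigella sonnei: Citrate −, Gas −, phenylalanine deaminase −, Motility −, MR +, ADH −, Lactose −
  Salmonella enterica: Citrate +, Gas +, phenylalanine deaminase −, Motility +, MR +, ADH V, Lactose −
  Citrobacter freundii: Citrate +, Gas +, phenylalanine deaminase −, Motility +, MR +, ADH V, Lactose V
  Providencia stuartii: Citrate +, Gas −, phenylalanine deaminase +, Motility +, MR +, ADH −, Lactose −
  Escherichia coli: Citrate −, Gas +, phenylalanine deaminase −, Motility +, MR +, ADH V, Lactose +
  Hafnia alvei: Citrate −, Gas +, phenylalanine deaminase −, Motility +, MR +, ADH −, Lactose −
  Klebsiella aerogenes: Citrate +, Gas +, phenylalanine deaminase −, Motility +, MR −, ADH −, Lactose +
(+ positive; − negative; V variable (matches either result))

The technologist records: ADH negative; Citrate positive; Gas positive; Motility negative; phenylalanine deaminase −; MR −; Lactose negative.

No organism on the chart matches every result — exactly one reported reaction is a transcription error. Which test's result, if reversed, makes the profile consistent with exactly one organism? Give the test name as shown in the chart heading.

Motility

As reported, no row in the chart matches all 7 reactions.
Reversing phenylalanine deaminase → still no organism matches.
Reversing Lactose → 2 organisms match (not unique).
Reversing Citrate → still no organism matches.
Reversing MR → still no organism matches.
Reversing ADH → still no organism matches.
Reversing Gas → still no organism matches.
Reversing Motility (to +) → unique match: Serratia marcescens.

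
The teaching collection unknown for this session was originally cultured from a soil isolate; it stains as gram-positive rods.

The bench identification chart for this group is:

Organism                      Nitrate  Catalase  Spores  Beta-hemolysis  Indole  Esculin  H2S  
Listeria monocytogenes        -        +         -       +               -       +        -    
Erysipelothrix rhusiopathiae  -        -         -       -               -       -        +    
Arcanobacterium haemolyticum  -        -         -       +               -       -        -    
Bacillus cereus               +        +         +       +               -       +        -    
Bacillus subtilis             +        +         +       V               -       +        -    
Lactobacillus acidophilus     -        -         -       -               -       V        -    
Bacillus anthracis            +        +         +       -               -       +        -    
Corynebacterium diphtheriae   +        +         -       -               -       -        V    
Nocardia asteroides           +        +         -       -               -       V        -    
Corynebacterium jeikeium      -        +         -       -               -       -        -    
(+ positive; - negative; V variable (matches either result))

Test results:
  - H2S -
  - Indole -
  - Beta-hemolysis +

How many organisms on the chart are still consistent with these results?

Indole -: all 10 remaining candidates are consistent.
Beta-hemolysis +: excludes 6 organisms — 4 left.
H2S -: all 4 remaining candidates are consistent.
Still consistent: Arcanobacterium haemolyticum, Bacillus cereus, Bacillus subtilis, Listeria monocytogenes.

4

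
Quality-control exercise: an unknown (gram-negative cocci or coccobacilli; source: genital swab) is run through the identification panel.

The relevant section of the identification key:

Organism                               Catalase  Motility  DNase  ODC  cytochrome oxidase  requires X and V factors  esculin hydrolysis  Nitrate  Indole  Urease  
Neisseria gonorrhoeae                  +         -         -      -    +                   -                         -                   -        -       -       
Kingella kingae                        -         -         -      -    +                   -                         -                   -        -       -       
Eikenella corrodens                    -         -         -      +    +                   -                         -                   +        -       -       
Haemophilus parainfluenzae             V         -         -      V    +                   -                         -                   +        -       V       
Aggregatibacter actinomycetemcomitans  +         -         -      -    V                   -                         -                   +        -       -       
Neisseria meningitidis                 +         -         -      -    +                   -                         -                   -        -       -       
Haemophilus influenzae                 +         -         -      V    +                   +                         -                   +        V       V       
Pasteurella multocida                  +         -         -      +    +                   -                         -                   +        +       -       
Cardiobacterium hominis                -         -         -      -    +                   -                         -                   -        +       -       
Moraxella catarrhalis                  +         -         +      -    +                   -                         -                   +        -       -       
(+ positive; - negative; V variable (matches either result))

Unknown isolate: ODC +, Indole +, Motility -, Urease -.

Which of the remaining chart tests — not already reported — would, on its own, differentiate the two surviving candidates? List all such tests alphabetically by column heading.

Urease -: all 10 remaining candidates are consistent.
Motility -: all 10 remaining candidates are consistent.
ODC +: excludes 6 organisms — 4 left.
Indole +: excludes Eikenella corrodens, Haemophilus parainfluenzae — 2 left.
Two candidates remain: Haemophilus influenzae and Pasteurella multocida.
  Catalase: + vs + — same for both, does not separate.
  DNase: - vs - — same for both, does not separate.
  cytochrome oxidase: + vs + — same for both, does not separate.
  requires X and V factors: Haemophilus influenzae +, Pasteurella multocida - — discriminates.
  esculin hydrolysis: - vs - — same for both, does not separate.
  Nitrate: + vs + — same for both, does not separate.

requires X and V factors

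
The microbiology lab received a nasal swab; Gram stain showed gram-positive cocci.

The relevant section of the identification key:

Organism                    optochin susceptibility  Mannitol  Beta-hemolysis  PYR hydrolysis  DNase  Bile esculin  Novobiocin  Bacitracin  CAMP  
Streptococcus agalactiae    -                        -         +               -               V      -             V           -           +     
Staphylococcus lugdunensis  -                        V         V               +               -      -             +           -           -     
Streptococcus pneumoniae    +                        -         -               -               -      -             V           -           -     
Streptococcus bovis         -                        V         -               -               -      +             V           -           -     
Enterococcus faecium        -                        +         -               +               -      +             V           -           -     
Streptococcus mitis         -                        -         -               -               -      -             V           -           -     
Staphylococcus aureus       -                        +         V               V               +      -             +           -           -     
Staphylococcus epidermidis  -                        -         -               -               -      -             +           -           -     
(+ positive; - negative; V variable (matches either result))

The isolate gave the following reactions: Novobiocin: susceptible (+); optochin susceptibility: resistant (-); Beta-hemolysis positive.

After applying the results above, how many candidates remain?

Beta-hemolysis +: excludes 5 organisms — 3 left.
Novobiocin +: all 3 remaining candidates are consistent.
optochin susceptibility -: all 3 remaining candidates are consistent.
Still consistent: Staphylococcus aureus, Staphylococcus lugdunensis, Streptococcus agalactiae.

3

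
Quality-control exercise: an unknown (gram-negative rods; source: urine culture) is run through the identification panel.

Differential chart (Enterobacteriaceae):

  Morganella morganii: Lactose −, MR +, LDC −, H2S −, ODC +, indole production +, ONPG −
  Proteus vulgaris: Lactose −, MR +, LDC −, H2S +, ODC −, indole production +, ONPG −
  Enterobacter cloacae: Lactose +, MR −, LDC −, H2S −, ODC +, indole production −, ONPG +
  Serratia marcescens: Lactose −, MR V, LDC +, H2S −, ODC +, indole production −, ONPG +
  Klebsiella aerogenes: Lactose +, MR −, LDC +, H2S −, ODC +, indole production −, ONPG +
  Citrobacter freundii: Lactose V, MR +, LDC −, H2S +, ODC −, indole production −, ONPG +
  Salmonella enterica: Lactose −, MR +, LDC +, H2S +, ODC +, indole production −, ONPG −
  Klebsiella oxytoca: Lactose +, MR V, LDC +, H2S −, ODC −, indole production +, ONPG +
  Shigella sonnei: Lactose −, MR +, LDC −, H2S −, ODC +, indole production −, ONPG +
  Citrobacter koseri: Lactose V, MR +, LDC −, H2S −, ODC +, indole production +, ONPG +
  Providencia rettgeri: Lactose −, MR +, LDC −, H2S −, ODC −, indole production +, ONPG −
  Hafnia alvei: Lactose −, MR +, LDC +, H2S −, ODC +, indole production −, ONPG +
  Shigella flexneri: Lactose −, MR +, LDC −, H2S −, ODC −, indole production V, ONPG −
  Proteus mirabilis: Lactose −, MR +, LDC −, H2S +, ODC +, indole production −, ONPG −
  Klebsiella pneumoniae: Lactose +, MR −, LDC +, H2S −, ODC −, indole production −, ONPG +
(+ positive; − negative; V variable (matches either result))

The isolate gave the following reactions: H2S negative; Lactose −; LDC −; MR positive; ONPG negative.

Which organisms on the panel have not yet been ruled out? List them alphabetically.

Morganella morganii, Providencia rettgeri, Shigella flexneri

LDC −: excludes 6 organisms — 9 left.
MR +: excludes Enterobacter cloacae — 8 left.
ONPG −: excludes Citrobacter freundii, Shigella sonnei, Citrobacter koseri — 5 left.
Lactose −: all 5 remaining candidates are consistent.
H2S −: excludes Proteus vulgaris, Proteus mirabilis — 3 left.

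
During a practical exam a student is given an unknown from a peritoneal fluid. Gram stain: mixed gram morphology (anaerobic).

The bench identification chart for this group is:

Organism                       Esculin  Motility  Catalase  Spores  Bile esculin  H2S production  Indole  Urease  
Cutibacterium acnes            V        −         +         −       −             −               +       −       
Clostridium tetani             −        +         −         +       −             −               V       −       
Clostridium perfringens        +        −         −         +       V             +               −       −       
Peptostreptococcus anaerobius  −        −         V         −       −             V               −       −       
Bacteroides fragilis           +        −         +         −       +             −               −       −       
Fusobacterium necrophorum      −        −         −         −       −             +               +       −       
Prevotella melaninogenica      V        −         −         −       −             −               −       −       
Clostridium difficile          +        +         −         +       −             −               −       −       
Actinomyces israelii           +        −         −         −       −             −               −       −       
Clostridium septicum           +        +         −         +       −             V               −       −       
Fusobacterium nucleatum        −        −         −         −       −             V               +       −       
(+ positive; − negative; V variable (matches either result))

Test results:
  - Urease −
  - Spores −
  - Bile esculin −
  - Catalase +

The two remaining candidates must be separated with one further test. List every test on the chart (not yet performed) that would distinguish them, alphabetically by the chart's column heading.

Indole

Bile esculin −: excludes Bacteroides fragilis — 10 left.
Spores −: excludes Clostridium tetani, Clostridium perfringens, Clostridium difficile, Clostridium septicum — 6 left.
Urease −: all 6 remaining candidates are consistent.
Catalase +: excludes Fusobacterium necrophorum, Prevotella melaninogenica, Actinomyces israelii, Fusobacterium nucleatum — 2 left.
Two candidates remain: Cutibacterium acnes and Peptostreptococcus anaerobius.
  Esculin: V vs − — variable for at least one, does not separate.
  Motility: − vs − — same for both, does not separate.
  H2S production: − vs V — variable for at least one, does not separate.
  Indole: Cutibacterium acnes +, Peptostreptococcus anaerobius − — discriminates.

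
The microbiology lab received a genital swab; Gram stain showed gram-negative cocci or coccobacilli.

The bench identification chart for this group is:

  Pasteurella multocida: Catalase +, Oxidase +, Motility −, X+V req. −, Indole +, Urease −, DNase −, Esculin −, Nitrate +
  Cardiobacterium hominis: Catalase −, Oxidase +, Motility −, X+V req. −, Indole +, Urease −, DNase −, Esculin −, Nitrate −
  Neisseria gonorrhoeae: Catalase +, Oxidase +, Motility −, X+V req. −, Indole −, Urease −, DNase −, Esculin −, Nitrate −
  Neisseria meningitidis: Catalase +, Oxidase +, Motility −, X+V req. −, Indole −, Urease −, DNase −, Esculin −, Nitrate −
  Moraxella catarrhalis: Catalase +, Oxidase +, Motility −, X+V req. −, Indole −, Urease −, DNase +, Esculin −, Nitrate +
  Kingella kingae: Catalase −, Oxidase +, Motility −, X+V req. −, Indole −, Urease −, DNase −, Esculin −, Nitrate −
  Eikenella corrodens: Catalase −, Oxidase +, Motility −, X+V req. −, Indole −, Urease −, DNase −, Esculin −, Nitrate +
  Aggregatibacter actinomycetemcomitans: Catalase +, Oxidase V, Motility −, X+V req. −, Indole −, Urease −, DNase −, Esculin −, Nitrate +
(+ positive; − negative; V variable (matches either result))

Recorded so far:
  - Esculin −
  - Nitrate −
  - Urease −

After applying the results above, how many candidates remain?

Urease −: all 8 remaining candidates are consistent.
Esculin −: all 8 remaining candidates are consistent.
Nitrate −: excludes Pasteurella multocida, Moraxella catarrhalis, Eikenella corrodens, Aggregatibacter actinomycetemcomitans — 4 left.
Still consistent: Cardiobacterium hominis, Kingella kingae, Neisseria gonorrhoeae, Neisseria meningitidis.

4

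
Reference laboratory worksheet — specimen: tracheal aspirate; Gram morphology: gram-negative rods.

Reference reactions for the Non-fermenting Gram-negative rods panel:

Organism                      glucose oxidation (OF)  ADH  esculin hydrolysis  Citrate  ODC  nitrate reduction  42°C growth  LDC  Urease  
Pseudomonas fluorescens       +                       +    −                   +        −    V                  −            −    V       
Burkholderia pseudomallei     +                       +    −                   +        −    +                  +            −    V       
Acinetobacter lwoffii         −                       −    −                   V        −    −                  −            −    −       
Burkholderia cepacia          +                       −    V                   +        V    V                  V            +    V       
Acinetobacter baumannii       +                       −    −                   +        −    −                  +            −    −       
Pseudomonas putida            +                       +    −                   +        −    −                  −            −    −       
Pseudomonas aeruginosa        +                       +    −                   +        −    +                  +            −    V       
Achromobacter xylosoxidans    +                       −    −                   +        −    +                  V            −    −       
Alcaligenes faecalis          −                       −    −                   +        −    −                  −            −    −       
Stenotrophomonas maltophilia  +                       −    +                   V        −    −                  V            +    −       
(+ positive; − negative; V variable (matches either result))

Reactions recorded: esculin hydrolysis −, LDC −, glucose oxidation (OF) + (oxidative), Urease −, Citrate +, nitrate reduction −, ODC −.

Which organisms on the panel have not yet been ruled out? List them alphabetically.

glucose oxidation (OF) +: excludes Acinetobacter lwoffii, Alcaligenes faecalis — 8 left.
Urease −: all 8 remaining candidates are consistent.
ODC −: all 8 remaining candidates are consistent.
LDC −: excludes Burkholderia cepacia, Stenotrophomonas maltophilia — 6 left.
esculin hydrolysis −: all 6 remaining candidates are consistent.
Citrate +: all 6 remaining candidates are consistent.
nitrate reduction −: excludes Burkholderia pseudomallei, Pseudomonas aeruginosa, Achromobacter xylosoxidans — 3 left.

Acinetobacter baumannii, Pseudomonas fluorescens, Pseudomonas putida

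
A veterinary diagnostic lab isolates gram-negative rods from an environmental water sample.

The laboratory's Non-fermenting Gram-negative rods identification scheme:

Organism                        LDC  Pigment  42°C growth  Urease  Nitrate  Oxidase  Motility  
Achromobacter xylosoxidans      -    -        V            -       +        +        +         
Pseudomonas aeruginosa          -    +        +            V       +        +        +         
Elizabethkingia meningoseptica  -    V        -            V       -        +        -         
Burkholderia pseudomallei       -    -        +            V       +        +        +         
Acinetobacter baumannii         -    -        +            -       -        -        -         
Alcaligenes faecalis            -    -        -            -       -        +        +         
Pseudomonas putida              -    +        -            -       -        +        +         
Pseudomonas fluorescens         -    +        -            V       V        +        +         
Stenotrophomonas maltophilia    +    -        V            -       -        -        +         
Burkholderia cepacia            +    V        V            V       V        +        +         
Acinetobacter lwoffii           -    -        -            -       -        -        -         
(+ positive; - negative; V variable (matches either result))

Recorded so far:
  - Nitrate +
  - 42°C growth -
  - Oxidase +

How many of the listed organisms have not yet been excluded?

3

42°C growth -: excludes Pseudomonas aeruginosa, Burkholderia pseudomallei, Acinetobacter baumannii — 8 left.
Nitrate +: excludes 5 organisms — 3 left.
Oxidase +: all 3 remaining candidates are consistent.
Still consistent: Achromobacter xylosoxidans, Burkholderia cepacia, Pseudomonas fluorescens.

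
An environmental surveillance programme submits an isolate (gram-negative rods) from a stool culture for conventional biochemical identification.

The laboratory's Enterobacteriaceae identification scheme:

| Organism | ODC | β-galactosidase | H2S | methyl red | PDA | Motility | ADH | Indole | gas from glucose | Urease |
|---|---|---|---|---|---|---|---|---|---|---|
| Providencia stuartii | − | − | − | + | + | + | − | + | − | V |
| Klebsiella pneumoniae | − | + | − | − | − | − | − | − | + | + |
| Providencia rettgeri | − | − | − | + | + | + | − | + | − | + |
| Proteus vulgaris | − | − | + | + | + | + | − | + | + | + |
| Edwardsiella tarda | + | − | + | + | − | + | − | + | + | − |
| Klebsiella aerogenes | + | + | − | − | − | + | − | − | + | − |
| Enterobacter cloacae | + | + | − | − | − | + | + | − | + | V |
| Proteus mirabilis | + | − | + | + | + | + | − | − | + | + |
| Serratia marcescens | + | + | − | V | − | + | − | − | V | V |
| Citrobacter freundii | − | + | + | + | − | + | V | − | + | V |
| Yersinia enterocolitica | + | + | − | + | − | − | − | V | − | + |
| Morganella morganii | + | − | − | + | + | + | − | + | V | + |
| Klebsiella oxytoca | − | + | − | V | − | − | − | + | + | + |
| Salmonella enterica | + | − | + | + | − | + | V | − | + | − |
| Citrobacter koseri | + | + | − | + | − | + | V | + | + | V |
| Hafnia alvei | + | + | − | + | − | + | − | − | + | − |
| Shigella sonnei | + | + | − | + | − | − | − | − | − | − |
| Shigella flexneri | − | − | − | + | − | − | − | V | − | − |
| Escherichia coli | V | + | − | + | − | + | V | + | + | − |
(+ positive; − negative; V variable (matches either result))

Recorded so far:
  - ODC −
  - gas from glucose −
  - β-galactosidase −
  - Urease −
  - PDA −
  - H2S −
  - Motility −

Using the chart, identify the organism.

Shigella flexneri

Urease −: excludes 7 organisms — 12 left.
ODC −: excludes 8 organisms — 4 left.
Motility −: excludes Providencia stuartii, Citrobacter freundii, Escherichia coli — 1 left.
gas from glucose −: the one remaining candidate is consistent.
H2S −: the one remaining candidate is consistent.
β-galactosidase −: the one remaining candidate is consistent.
PDA −: the one remaining candidate is consistent.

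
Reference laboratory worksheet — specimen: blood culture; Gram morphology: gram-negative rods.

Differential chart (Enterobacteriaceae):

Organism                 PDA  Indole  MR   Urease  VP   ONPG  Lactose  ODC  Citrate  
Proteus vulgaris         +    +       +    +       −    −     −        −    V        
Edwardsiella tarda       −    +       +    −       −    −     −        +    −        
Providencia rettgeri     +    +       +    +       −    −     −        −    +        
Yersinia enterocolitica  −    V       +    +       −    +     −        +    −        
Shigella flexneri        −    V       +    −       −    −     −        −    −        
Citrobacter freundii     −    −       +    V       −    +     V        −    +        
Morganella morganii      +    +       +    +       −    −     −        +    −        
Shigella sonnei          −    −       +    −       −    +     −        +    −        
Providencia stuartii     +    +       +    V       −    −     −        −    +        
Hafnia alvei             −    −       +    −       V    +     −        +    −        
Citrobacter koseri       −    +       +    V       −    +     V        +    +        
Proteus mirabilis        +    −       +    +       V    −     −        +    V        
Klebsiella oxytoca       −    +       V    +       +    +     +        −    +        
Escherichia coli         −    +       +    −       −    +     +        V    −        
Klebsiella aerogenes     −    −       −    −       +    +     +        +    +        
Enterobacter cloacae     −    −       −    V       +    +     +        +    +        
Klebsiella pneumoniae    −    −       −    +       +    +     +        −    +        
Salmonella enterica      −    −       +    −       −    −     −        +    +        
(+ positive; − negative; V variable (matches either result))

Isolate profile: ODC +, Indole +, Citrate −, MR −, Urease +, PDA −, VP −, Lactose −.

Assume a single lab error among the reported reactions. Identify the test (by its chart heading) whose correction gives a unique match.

MR

As reported, no row in the chart matches all 8 reactions.
Reversing VP → still no organism matches.
Reversing ODC → still no organism matches.
Reversing MR (to +) → unique match: Yersinia enterocolitica.
Reversing Citrate → still no organism matches.
Reversing Urease → still no organism matches.
Reversing Lactose → still no organism matches.
Reversing PDA → still no organism matches.
Reversing Indole → still no organism matches.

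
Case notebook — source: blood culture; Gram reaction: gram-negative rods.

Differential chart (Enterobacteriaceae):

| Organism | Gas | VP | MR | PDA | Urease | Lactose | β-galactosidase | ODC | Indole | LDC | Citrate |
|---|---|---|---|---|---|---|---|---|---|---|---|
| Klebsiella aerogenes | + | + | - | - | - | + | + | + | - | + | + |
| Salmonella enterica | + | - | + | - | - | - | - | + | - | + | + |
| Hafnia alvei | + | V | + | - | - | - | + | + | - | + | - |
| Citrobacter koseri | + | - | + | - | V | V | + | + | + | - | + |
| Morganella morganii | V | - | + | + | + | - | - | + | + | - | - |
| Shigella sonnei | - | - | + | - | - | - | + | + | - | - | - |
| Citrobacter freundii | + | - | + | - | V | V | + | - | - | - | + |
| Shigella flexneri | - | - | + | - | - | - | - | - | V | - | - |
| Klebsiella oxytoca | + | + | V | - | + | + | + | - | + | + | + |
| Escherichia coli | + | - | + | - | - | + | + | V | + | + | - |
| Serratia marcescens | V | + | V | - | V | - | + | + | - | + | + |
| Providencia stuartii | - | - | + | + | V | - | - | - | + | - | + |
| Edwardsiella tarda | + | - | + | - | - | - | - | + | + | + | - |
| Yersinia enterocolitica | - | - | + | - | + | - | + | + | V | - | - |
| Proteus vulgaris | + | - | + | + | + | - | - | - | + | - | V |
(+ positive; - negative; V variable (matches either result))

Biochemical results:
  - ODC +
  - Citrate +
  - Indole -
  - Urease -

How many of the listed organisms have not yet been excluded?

Indole -: excludes 7 organisms — 8 left.
Citrate +: excludes Hafnia alvei, Shigella sonnei, Shigella flexneri, Yersinia enterocolitica — 4 left.
Urease -: all 4 remaining candidates are consistent.
ODC +: excludes Citrobacter freundii — 3 left.
Still consistent: Klebsiella aerogenes, Salmonella enterica, Serratia marcescens.

3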